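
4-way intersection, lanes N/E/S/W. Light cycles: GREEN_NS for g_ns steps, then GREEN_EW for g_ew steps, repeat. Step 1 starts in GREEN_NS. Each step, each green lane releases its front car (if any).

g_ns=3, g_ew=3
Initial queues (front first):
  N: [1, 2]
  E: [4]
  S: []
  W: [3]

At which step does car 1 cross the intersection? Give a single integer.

Step 1 [NS]: N:car1-GO,E:wait,S:empty,W:wait | queues: N=1 E=1 S=0 W=1
Step 2 [NS]: N:car2-GO,E:wait,S:empty,W:wait | queues: N=0 E=1 S=0 W=1
Step 3 [NS]: N:empty,E:wait,S:empty,W:wait | queues: N=0 E=1 S=0 W=1
Step 4 [EW]: N:wait,E:car4-GO,S:wait,W:car3-GO | queues: N=0 E=0 S=0 W=0
Car 1 crosses at step 1

1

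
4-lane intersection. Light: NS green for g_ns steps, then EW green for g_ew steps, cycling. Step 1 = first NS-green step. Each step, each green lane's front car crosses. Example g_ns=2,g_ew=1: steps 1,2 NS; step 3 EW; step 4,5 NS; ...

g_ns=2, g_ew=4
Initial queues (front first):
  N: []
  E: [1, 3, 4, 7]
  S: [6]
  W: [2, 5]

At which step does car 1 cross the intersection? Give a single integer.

Step 1 [NS]: N:empty,E:wait,S:car6-GO,W:wait | queues: N=0 E=4 S=0 W=2
Step 2 [NS]: N:empty,E:wait,S:empty,W:wait | queues: N=0 E=4 S=0 W=2
Step 3 [EW]: N:wait,E:car1-GO,S:wait,W:car2-GO | queues: N=0 E=3 S=0 W=1
Step 4 [EW]: N:wait,E:car3-GO,S:wait,W:car5-GO | queues: N=0 E=2 S=0 W=0
Step 5 [EW]: N:wait,E:car4-GO,S:wait,W:empty | queues: N=0 E=1 S=0 W=0
Step 6 [EW]: N:wait,E:car7-GO,S:wait,W:empty | queues: N=0 E=0 S=0 W=0
Car 1 crosses at step 3

3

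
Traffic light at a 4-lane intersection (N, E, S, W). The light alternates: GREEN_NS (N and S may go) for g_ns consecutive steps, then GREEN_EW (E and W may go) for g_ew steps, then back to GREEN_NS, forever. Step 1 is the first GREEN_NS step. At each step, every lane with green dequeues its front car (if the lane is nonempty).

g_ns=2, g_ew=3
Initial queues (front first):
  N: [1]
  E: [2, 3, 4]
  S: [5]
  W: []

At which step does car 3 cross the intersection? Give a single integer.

Step 1 [NS]: N:car1-GO,E:wait,S:car5-GO,W:wait | queues: N=0 E=3 S=0 W=0
Step 2 [NS]: N:empty,E:wait,S:empty,W:wait | queues: N=0 E=3 S=0 W=0
Step 3 [EW]: N:wait,E:car2-GO,S:wait,W:empty | queues: N=0 E=2 S=0 W=0
Step 4 [EW]: N:wait,E:car3-GO,S:wait,W:empty | queues: N=0 E=1 S=0 W=0
Step 5 [EW]: N:wait,E:car4-GO,S:wait,W:empty | queues: N=0 E=0 S=0 W=0
Car 3 crosses at step 4

4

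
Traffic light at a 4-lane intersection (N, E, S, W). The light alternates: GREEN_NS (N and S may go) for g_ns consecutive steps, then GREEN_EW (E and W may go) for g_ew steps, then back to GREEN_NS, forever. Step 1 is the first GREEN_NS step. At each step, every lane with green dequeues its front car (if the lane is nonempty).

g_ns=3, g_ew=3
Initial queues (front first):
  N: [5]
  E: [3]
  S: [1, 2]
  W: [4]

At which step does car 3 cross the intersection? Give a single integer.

Step 1 [NS]: N:car5-GO,E:wait,S:car1-GO,W:wait | queues: N=0 E=1 S=1 W=1
Step 2 [NS]: N:empty,E:wait,S:car2-GO,W:wait | queues: N=0 E=1 S=0 W=1
Step 3 [NS]: N:empty,E:wait,S:empty,W:wait | queues: N=0 E=1 S=0 W=1
Step 4 [EW]: N:wait,E:car3-GO,S:wait,W:car4-GO | queues: N=0 E=0 S=0 W=0
Car 3 crosses at step 4

4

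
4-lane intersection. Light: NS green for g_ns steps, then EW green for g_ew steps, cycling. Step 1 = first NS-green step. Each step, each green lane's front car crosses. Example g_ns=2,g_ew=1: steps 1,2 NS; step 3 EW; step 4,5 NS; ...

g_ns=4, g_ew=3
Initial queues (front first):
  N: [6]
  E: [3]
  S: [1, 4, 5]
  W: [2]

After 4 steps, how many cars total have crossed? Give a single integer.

Answer: 4

Derivation:
Step 1 [NS]: N:car6-GO,E:wait,S:car1-GO,W:wait | queues: N=0 E=1 S=2 W=1
Step 2 [NS]: N:empty,E:wait,S:car4-GO,W:wait | queues: N=0 E=1 S=1 W=1
Step 3 [NS]: N:empty,E:wait,S:car5-GO,W:wait | queues: N=0 E=1 S=0 W=1
Step 4 [NS]: N:empty,E:wait,S:empty,W:wait | queues: N=0 E=1 S=0 W=1
Cars crossed by step 4: 4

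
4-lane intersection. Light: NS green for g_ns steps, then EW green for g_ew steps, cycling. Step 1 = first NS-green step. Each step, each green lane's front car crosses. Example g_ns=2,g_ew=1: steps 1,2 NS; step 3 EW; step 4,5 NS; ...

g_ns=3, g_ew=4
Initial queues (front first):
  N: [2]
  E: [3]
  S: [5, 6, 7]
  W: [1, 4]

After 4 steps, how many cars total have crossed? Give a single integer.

Step 1 [NS]: N:car2-GO,E:wait,S:car5-GO,W:wait | queues: N=0 E=1 S=2 W=2
Step 2 [NS]: N:empty,E:wait,S:car6-GO,W:wait | queues: N=0 E=1 S=1 W=2
Step 3 [NS]: N:empty,E:wait,S:car7-GO,W:wait | queues: N=0 E=1 S=0 W=2
Step 4 [EW]: N:wait,E:car3-GO,S:wait,W:car1-GO | queues: N=0 E=0 S=0 W=1
Cars crossed by step 4: 6

Answer: 6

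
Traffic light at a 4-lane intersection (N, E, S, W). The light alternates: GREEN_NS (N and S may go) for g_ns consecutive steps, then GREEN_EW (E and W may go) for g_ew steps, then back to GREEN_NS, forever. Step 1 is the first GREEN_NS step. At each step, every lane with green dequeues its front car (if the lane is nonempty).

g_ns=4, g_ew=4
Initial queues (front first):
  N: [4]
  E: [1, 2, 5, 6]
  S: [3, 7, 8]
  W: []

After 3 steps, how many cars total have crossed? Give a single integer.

Step 1 [NS]: N:car4-GO,E:wait,S:car3-GO,W:wait | queues: N=0 E=4 S=2 W=0
Step 2 [NS]: N:empty,E:wait,S:car7-GO,W:wait | queues: N=0 E=4 S=1 W=0
Step 3 [NS]: N:empty,E:wait,S:car8-GO,W:wait | queues: N=0 E=4 S=0 W=0
Cars crossed by step 3: 4

Answer: 4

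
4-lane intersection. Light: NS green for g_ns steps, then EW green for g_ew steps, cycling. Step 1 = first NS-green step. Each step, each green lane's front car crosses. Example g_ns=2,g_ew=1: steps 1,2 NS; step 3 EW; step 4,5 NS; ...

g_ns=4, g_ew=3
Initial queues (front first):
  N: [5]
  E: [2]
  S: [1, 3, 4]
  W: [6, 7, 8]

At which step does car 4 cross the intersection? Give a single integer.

Step 1 [NS]: N:car5-GO,E:wait,S:car1-GO,W:wait | queues: N=0 E=1 S=2 W=3
Step 2 [NS]: N:empty,E:wait,S:car3-GO,W:wait | queues: N=0 E=1 S=1 W=3
Step 3 [NS]: N:empty,E:wait,S:car4-GO,W:wait | queues: N=0 E=1 S=0 W=3
Step 4 [NS]: N:empty,E:wait,S:empty,W:wait | queues: N=0 E=1 S=0 W=3
Step 5 [EW]: N:wait,E:car2-GO,S:wait,W:car6-GO | queues: N=0 E=0 S=0 W=2
Step 6 [EW]: N:wait,E:empty,S:wait,W:car7-GO | queues: N=0 E=0 S=0 W=1
Step 7 [EW]: N:wait,E:empty,S:wait,W:car8-GO | queues: N=0 E=0 S=0 W=0
Car 4 crosses at step 3

3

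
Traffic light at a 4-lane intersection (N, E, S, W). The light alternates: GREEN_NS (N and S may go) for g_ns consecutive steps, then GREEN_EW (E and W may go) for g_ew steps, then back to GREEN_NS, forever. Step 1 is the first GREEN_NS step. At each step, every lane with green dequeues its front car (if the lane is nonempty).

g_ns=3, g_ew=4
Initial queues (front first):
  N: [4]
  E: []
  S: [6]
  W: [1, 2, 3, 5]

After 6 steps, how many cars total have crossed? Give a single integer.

Answer: 5

Derivation:
Step 1 [NS]: N:car4-GO,E:wait,S:car6-GO,W:wait | queues: N=0 E=0 S=0 W=4
Step 2 [NS]: N:empty,E:wait,S:empty,W:wait | queues: N=0 E=0 S=0 W=4
Step 3 [NS]: N:empty,E:wait,S:empty,W:wait | queues: N=0 E=0 S=0 W=4
Step 4 [EW]: N:wait,E:empty,S:wait,W:car1-GO | queues: N=0 E=0 S=0 W=3
Step 5 [EW]: N:wait,E:empty,S:wait,W:car2-GO | queues: N=0 E=0 S=0 W=2
Step 6 [EW]: N:wait,E:empty,S:wait,W:car3-GO | queues: N=0 E=0 S=0 W=1
Cars crossed by step 6: 5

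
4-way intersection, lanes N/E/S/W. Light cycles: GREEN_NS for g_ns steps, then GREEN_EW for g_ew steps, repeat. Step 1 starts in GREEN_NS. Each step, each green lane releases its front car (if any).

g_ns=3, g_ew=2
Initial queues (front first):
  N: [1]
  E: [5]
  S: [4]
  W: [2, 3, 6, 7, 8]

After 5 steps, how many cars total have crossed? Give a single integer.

Step 1 [NS]: N:car1-GO,E:wait,S:car4-GO,W:wait | queues: N=0 E=1 S=0 W=5
Step 2 [NS]: N:empty,E:wait,S:empty,W:wait | queues: N=0 E=1 S=0 W=5
Step 3 [NS]: N:empty,E:wait,S:empty,W:wait | queues: N=0 E=1 S=0 W=5
Step 4 [EW]: N:wait,E:car5-GO,S:wait,W:car2-GO | queues: N=0 E=0 S=0 W=4
Step 5 [EW]: N:wait,E:empty,S:wait,W:car3-GO | queues: N=0 E=0 S=0 W=3
Cars crossed by step 5: 5

Answer: 5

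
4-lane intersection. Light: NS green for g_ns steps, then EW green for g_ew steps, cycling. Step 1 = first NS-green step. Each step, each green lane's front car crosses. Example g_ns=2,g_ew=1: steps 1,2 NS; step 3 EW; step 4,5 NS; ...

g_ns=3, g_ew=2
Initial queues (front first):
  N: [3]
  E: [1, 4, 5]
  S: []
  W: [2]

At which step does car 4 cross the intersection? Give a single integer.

Step 1 [NS]: N:car3-GO,E:wait,S:empty,W:wait | queues: N=0 E=3 S=0 W=1
Step 2 [NS]: N:empty,E:wait,S:empty,W:wait | queues: N=0 E=3 S=0 W=1
Step 3 [NS]: N:empty,E:wait,S:empty,W:wait | queues: N=0 E=3 S=0 W=1
Step 4 [EW]: N:wait,E:car1-GO,S:wait,W:car2-GO | queues: N=0 E=2 S=0 W=0
Step 5 [EW]: N:wait,E:car4-GO,S:wait,W:empty | queues: N=0 E=1 S=0 W=0
Step 6 [NS]: N:empty,E:wait,S:empty,W:wait | queues: N=0 E=1 S=0 W=0
Step 7 [NS]: N:empty,E:wait,S:empty,W:wait | queues: N=0 E=1 S=0 W=0
Step 8 [NS]: N:empty,E:wait,S:empty,W:wait | queues: N=0 E=1 S=0 W=0
Step 9 [EW]: N:wait,E:car5-GO,S:wait,W:empty | queues: N=0 E=0 S=0 W=0
Car 4 crosses at step 5

5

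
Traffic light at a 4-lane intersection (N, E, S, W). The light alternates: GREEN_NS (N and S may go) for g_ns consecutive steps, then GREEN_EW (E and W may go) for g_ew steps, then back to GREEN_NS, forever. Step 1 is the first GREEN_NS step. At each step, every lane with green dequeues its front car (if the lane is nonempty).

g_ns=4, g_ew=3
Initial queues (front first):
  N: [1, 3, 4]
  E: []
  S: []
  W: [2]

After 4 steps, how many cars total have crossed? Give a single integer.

Step 1 [NS]: N:car1-GO,E:wait,S:empty,W:wait | queues: N=2 E=0 S=0 W=1
Step 2 [NS]: N:car3-GO,E:wait,S:empty,W:wait | queues: N=1 E=0 S=0 W=1
Step 3 [NS]: N:car4-GO,E:wait,S:empty,W:wait | queues: N=0 E=0 S=0 W=1
Step 4 [NS]: N:empty,E:wait,S:empty,W:wait | queues: N=0 E=0 S=0 W=1
Cars crossed by step 4: 3

Answer: 3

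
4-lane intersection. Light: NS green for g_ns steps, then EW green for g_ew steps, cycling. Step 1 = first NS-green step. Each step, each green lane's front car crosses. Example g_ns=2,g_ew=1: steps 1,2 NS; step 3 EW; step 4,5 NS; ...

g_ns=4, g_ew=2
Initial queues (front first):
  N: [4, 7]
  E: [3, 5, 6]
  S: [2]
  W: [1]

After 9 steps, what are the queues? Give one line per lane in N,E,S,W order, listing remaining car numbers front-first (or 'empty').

Step 1 [NS]: N:car4-GO,E:wait,S:car2-GO,W:wait | queues: N=1 E=3 S=0 W=1
Step 2 [NS]: N:car7-GO,E:wait,S:empty,W:wait | queues: N=0 E=3 S=0 W=1
Step 3 [NS]: N:empty,E:wait,S:empty,W:wait | queues: N=0 E=3 S=0 W=1
Step 4 [NS]: N:empty,E:wait,S:empty,W:wait | queues: N=0 E=3 S=0 W=1
Step 5 [EW]: N:wait,E:car3-GO,S:wait,W:car1-GO | queues: N=0 E=2 S=0 W=0
Step 6 [EW]: N:wait,E:car5-GO,S:wait,W:empty | queues: N=0 E=1 S=0 W=0
Step 7 [NS]: N:empty,E:wait,S:empty,W:wait | queues: N=0 E=1 S=0 W=0
Step 8 [NS]: N:empty,E:wait,S:empty,W:wait | queues: N=0 E=1 S=0 W=0
Step 9 [NS]: N:empty,E:wait,S:empty,W:wait | queues: N=0 E=1 S=0 W=0

N: empty
E: 6
S: empty
W: empty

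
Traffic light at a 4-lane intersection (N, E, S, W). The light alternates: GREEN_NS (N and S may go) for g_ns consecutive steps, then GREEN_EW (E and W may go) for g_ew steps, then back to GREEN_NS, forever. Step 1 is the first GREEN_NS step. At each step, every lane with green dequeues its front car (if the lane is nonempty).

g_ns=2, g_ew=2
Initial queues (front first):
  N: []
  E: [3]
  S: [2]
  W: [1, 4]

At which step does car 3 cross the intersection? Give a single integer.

Step 1 [NS]: N:empty,E:wait,S:car2-GO,W:wait | queues: N=0 E=1 S=0 W=2
Step 2 [NS]: N:empty,E:wait,S:empty,W:wait | queues: N=0 E=1 S=0 W=2
Step 3 [EW]: N:wait,E:car3-GO,S:wait,W:car1-GO | queues: N=0 E=0 S=0 W=1
Step 4 [EW]: N:wait,E:empty,S:wait,W:car4-GO | queues: N=0 E=0 S=0 W=0
Car 3 crosses at step 3

3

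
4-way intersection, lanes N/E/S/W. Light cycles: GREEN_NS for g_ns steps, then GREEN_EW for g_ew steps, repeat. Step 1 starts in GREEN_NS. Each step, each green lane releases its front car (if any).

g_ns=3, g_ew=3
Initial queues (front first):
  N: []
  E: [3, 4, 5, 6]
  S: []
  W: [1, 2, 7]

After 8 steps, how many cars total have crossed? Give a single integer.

Answer: 6

Derivation:
Step 1 [NS]: N:empty,E:wait,S:empty,W:wait | queues: N=0 E=4 S=0 W=3
Step 2 [NS]: N:empty,E:wait,S:empty,W:wait | queues: N=0 E=4 S=0 W=3
Step 3 [NS]: N:empty,E:wait,S:empty,W:wait | queues: N=0 E=4 S=0 W=3
Step 4 [EW]: N:wait,E:car3-GO,S:wait,W:car1-GO | queues: N=0 E=3 S=0 W=2
Step 5 [EW]: N:wait,E:car4-GO,S:wait,W:car2-GO | queues: N=0 E=2 S=0 W=1
Step 6 [EW]: N:wait,E:car5-GO,S:wait,W:car7-GO | queues: N=0 E=1 S=0 W=0
Step 7 [NS]: N:empty,E:wait,S:empty,W:wait | queues: N=0 E=1 S=0 W=0
Step 8 [NS]: N:empty,E:wait,S:empty,W:wait | queues: N=0 E=1 S=0 W=0
Cars crossed by step 8: 6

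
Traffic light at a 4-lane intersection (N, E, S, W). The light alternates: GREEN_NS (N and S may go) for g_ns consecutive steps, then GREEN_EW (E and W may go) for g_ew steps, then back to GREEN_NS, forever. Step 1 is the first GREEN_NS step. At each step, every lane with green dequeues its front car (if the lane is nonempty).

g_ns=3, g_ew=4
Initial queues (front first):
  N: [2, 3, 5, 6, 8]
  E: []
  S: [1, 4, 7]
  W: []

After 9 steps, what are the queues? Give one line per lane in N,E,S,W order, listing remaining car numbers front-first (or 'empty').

Step 1 [NS]: N:car2-GO,E:wait,S:car1-GO,W:wait | queues: N=4 E=0 S=2 W=0
Step 2 [NS]: N:car3-GO,E:wait,S:car4-GO,W:wait | queues: N=3 E=0 S=1 W=0
Step 3 [NS]: N:car5-GO,E:wait,S:car7-GO,W:wait | queues: N=2 E=0 S=0 W=0
Step 4 [EW]: N:wait,E:empty,S:wait,W:empty | queues: N=2 E=0 S=0 W=0
Step 5 [EW]: N:wait,E:empty,S:wait,W:empty | queues: N=2 E=0 S=0 W=0
Step 6 [EW]: N:wait,E:empty,S:wait,W:empty | queues: N=2 E=0 S=0 W=0
Step 7 [EW]: N:wait,E:empty,S:wait,W:empty | queues: N=2 E=0 S=0 W=0
Step 8 [NS]: N:car6-GO,E:wait,S:empty,W:wait | queues: N=1 E=0 S=0 W=0
Step 9 [NS]: N:car8-GO,E:wait,S:empty,W:wait | queues: N=0 E=0 S=0 W=0

N: empty
E: empty
S: empty
W: empty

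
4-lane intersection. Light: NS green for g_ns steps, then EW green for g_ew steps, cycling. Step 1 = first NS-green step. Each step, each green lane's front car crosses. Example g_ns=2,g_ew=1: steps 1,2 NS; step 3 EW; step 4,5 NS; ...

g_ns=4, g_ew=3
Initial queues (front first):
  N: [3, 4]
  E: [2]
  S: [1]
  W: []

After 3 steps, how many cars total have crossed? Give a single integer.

Answer: 3

Derivation:
Step 1 [NS]: N:car3-GO,E:wait,S:car1-GO,W:wait | queues: N=1 E=1 S=0 W=0
Step 2 [NS]: N:car4-GO,E:wait,S:empty,W:wait | queues: N=0 E=1 S=0 W=0
Step 3 [NS]: N:empty,E:wait,S:empty,W:wait | queues: N=0 E=1 S=0 W=0
Cars crossed by step 3: 3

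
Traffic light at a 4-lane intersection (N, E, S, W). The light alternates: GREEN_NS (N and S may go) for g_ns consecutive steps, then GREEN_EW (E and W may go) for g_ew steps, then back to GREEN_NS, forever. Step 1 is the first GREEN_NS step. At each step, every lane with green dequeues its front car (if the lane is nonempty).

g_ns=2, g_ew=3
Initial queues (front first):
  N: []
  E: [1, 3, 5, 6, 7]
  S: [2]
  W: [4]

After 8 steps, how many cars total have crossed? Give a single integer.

Step 1 [NS]: N:empty,E:wait,S:car2-GO,W:wait | queues: N=0 E=5 S=0 W=1
Step 2 [NS]: N:empty,E:wait,S:empty,W:wait | queues: N=0 E=5 S=0 W=1
Step 3 [EW]: N:wait,E:car1-GO,S:wait,W:car4-GO | queues: N=0 E=4 S=0 W=0
Step 4 [EW]: N:wait,E:car3-GO,S:wait,W:empty | queues: N=0 E=3 S=0 W=0
Step 5 [EW]: N:wait,E:car5-GO,S:wait,W:empty | queues: N=0 E=2 S=0 W=0
Step 6 [NS]: N:empty,E:wait,S:empty,W:wait | queues: N=0 E=2 S=0 W=0
Step 7 [NS]: N:empty,E:wait,S:empty,W:wait | queues: N=0 E=2 S=0 W=0
Step 8 [EW]: N:wait,E:car6-GO,S:wait,W:empty | queues: N=0 E=1 S=0 W=0
Cars crossed by step 8: 6

Answer: 6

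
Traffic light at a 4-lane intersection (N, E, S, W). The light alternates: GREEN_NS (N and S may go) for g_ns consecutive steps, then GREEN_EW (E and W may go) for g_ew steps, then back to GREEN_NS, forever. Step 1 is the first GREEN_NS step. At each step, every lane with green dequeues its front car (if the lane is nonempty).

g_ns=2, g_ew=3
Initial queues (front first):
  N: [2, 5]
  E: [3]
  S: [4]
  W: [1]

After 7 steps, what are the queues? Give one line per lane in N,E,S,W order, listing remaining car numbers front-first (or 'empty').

Step 1 [NS]: N:car2-GO,E:wait,S:car4-GO,W:wait | queues: N=1 E=1 S=0 W=1
Step 2 [NS]: N:car5-GO,E:wait,S:empty,W:wait | queues: N=0 E=1 S=0 W=1
Step 3 [EW]: N:wait,E:car3-GO,S:wait,W:car1-GO | queues: N=0 E=0 S=0 W=0

N: empty
E: empty
S: empty
W: empty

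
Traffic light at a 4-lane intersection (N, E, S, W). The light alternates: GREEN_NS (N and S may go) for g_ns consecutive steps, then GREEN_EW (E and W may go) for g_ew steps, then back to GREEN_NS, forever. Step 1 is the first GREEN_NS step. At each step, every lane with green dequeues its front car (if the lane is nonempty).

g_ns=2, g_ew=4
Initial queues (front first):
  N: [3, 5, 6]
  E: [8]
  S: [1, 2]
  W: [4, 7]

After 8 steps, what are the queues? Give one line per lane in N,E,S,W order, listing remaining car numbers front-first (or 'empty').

Step 1 [NS]: N:car3-GO,E:wait,S:car1-GO,W:wait | queues: N=2 E=1 S=1 W=2
Step 2 [NS]: N:car5-GO,E:wait,S:car2-GO,W:wait | queues: N=1 E=1 S=0 W=2
Step 3 [EW]: N:wait,E:car8-GO,S:wait,W:car4-GO | queues: N=1 E=0 S=0 W=1
Step 4 [EW]: N:wait,E:empty,S:wait,W:car7-GO | queues: N=1 E=0 S=0 W=0
Step 5 [EW]: N:wait,E:empty,S:wait,W:empty | queues: N=1 E=0 S=0 W=0
Step 6 [EW]: N:wait,E:empty,S:wait,W:empty | queues: N=1 E=0 S=0 W=0
Step 7 [NS]: N:car6-GO,E:wait,S:empty,W:wait | queues: N=0 E=0 S=0 W=0

N: empty
E: empty
S: empty
W: empty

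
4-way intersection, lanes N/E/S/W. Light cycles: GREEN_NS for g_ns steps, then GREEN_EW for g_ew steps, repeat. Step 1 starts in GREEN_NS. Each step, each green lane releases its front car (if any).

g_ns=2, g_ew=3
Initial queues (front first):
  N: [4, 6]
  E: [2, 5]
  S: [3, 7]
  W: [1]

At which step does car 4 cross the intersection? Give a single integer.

Step 1 [NS]: N:car4-GO,E:wait,S:car3-GO,W:wait | queues: N=1 E=2 S=1 W=1
Step 2 [NS]: N:car6-GO,E:wait,S:car7-GO,W:wait | queues: N=0 E=2 S=0 W=1
Step 3 [EW]: N:wait,E:car2-GO,S:wait,W:car1-GO | queues: N=0 E=1 S=0 W=0
Step 4 [EW]: N:wait,E:car5-GO,S:wait,W:empty | queues: N=0 E=0 S=0 W=0
Car 4 crosses at step 1

1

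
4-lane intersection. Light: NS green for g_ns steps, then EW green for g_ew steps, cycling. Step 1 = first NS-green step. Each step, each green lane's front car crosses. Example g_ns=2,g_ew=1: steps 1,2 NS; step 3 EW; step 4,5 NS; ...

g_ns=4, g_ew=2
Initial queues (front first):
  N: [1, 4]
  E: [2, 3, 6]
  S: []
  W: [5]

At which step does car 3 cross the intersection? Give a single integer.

Step 1 [NS]: N:car1-GO,E:wait,S:empty,W:wait | queues: N=1 E=3 S=0 W=1
Step 2 [NS]: N:car4-GO,E:wait,S:empty,W:wait | queues: N=0 E=3 S=0 W=1
Step 3 [NS]: N:empty,E:wait,S:empty,W:wait | queues: N=0 E=3 S=0 W=1
Step 4 [NS]: N:empty,E:wait,S:empty,W:wait | queues: N=0 E=3 S=0 W=1
Step 5 [EW]: N:wait,E:car2-GO,S:wait,W:car5-GO | queues: N=0 E=2 S=0 W=0
Step 6 [EW]: N:wait,E:car3-GO,S:wait,W:empty | queues: N=0 E=1 S=0 W=0
Step 7 [NS]: N:empty,E:wait,S:empty,W:wait | queues: N=0 E=1 S=0 W=0
Step 8 [NS]: N:empty,E:wait,S:empty,W:wait | queues: N=0 E=1 S=0 W=0
Step 9 [NS]: N:empty,E:wait,S:empty,W:wait | queues: N=0 E=1 S=0 W=0
Step 10 [NS]: N:empty,E:wait,S:empty,W:wait | queues: N=0 E=1 S=0 W=0
Step 11 [EW]: N:wait,E:car6-GO,S:wait,W:empty | queues: N=0 E=0 S=0 W=0
Car 3 crosses at step 6

6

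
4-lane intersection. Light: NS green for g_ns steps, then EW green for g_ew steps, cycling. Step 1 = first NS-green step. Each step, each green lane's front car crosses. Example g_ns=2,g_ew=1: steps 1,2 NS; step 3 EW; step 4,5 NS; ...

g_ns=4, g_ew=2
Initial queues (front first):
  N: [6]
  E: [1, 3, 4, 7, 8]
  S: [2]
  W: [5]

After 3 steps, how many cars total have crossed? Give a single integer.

Step 1 [NS]: N:car6-GO,E:wait,S:car2-GO,W:wait | queues: N=0 E=5 S=0 W=1
Step 2 [NS]: N:empty,E:wait,S:empty,W:wait | queues: N=0 E=5 S=0 W=1
Step 3 [NS]: N:empty,E:wait,S:empty,W:wait | queues: N=0 E=5 S=0 W=1
Cars crossed by step 3: 2

Answer: 2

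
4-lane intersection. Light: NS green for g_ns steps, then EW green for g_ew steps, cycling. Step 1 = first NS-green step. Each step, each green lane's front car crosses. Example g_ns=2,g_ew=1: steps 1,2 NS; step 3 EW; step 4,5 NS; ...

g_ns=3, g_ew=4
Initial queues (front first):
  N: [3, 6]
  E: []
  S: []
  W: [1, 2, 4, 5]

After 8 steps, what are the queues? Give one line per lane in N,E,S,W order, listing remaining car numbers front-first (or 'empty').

Step 1 [NS]: N:car3-GO,E:wait,S:empty,W:wait | queues: N=1 E=0 S=0 W=4
Step 2 [NS]: N:car6-GO,E:wait,S:empty,W:wait | queues: N=0 E=0 S=0 W=4
Step 3 [NS]: N:empty,E:wait,S:empty,W:wait | queues: N=0 E=0 S=0 W=4
Step 4 [EW]: N:wait,E:empty,S:wait,W:car1-GO | queues: N=0 E=0 S=0 W=3
Step 5 [EW]: N:wait,E:empty,S:wait,W:car2-GO | queues: N=0 E=0 S=0 W=2
Step 6 [EW]: N:wait,E:empty,S:wait,W:car4-GO | queues: N=0 E=0 S=0 W=1
Step 7 [EW]: N:wait,E:empty,S:wait,W:car5-GO | queues: N=0 E=0 S=0 W=0

N: empty
E: empty
S: empty
W: empty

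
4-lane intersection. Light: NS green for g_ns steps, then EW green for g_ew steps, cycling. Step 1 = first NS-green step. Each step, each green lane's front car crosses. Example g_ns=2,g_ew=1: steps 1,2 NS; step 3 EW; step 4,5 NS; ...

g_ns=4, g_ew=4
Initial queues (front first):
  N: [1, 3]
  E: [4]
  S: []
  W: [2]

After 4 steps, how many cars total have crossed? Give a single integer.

Answer: 2

Derivation:
Step 1 [NS]: N:car1-GO,E:wait,S:empty,W:wait | queues: N=1 E=1 S=0 W=1
Step 2 [NS]: N:car3-GO,E:wait,S:empty,W:wait | queues: N=0 E=1 S=0 W=1
Step 3 [NS]: N:empty,E:wait,S:empty,W:wait | queues: N=0 E=1 S=0 W=1
Step 4 [NS]: N:empty,E:wait,S:empty,W:wait | queues: N=0 E=1 S=0 W=1
Cars crossed by step 4: 2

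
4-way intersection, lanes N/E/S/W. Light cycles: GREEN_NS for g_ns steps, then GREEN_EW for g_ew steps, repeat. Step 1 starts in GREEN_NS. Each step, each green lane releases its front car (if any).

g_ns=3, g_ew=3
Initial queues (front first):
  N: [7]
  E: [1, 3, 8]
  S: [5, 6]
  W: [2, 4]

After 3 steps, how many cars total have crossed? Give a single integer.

Answer: 3

Derivation:
Step 1 [NS]: N:car7-GO,E:wait,S:car5-GO,W:wait | queues: N=0 E=3 S=1 W=2
Step 2 [NS]: N:empty,E:wait,S:car6-GO,W:wait | queues: N=0 E=3 S=0 W=2
Step 3 [NS]: N:empty,E:wait,S:empty,W:wait | queues: N=0 E=3 S=0 W=2
Cars crossed by step 3: 3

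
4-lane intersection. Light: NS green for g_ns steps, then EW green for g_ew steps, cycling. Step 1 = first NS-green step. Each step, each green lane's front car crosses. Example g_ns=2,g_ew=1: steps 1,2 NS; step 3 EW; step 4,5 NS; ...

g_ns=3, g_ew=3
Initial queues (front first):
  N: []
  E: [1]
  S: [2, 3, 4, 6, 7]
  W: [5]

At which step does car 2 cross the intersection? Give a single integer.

Step 1 [NS]: N:empty,E:wait,S:car2-GO,W:wait | queues: N=0 E=1 S=4 W=1
Step 2 [NS]: N:empty,E:wait,S:car3-GO,W:wait | queues: N=0 E=1 S=3 W=1
Step 3 [NS]: N:empty,E:wait,S:car4-GO,W:wait | queues: N=0 E=1 S=2 W=1
Step 4 [EW]: N:wait,E:car1-GO,S:wait,W:car5-GO | queues: N=0 E=0 S=2 W=0
Step 5 [EW]: N:wait,E:empty,S:wait,W:empty | queues: N=0 E=0 S=2 W=0
Step 6 [EW]: N:wait,E:empty,S:wait,W:empty | queues: N=0 E=0 S=2 W=0
Step 7 [NS]: N:empty,E:wait,S:car6-GO,W:wait | queues: N=0 E=0 S=1 W=0
Step 8 [NS]: N:empty,E:wait,S:car7-GO,W:wait | queues: N=0 E=0 S=0 W=0
Car 2 crosses at step 1

1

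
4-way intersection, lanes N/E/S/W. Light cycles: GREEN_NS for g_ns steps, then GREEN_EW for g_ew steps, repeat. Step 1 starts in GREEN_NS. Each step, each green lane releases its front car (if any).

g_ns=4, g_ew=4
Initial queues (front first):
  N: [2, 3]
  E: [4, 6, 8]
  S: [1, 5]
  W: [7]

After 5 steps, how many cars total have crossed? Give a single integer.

Answer: 6

Derivation:
Step 1 [NS]: N:car2-GO,E:wait,S:car1-GO,W:wait | queues: N=1 E=3 S=1 W=1
Step 2 [NS]: N:car3-GO,E:wait,S:car5-GO,W:wait | queues: N=0 E=3 S=0 W=1
Step 3 [NS]: N:empty,E:wait,S:empty,W:wait | queues: N=0 E=3 S=0 W=1
Step 4 [NS]: N:empty,E:wait,S:empty,W:wait | queues: N=0 E=3 S=0 W=1
Step 5 [EW]: N:wait,E:car4-GO,S:wait,W:car7-GO | queues: N=0 E=2 S=0 W=0
Cars crossed by step 5: 6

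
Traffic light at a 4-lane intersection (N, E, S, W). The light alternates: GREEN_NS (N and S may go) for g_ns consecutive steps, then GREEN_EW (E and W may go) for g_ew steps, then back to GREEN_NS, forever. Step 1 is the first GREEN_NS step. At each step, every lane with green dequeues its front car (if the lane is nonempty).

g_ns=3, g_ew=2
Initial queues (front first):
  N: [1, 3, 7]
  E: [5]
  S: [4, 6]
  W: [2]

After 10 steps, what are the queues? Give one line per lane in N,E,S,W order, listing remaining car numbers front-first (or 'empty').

Step 1 [NS]: N:car1-GO,E:wait,S:car4-GO,W:wait | queues: N=2 E=1 S=1 W=1
Step 2 [NS]: N:car3-GO,E:wait,S:car6-GO,W:wait | queues: N=1 E=1 S=0 W=1
Step 3 [NS]: N:car7-GO,E:wait,S:empty,W:wait | queues: N=0 E=1 S=0 W=1
Step 4 [EW]: N:wait,E:car5-GO,S:wait,W:car2-GO | queues: N=0 E=0 S=0 W=0

N: empty
E: empty
S: empty
W: empty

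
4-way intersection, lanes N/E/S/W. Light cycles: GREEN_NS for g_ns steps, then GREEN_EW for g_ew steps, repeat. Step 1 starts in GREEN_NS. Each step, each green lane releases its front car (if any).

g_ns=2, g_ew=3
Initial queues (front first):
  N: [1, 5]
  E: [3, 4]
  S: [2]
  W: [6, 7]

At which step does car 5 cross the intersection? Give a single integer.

Step 1 [NS]: N:car1-GO,E:wait,S:car2-GO,W:wait | queues: N=1 E=2 S=0 W=2
Step 2 [NS]: N:car5-GO,E:wait,S:empty,W:wait | queues: N=0 E=2 S=0 W=2
Step 3 [EW]: N:wait,E:car3-GO,S:wait,W:car6-GO | queues: N=0 E=1 S=0 W=1
Step 4 [EW]: N:wait,E:car4-GO,S:wait,W:car7-GO | queues: N=0 E=0 S=0 W=0
Car 5 crosses at step 2

2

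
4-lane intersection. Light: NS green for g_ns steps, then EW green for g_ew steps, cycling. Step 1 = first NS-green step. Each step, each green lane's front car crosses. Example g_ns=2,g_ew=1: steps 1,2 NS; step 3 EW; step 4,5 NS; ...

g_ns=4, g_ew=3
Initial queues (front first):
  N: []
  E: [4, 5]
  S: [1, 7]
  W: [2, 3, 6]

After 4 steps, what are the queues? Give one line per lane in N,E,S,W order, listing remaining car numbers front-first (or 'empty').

Step 1 [NS]: N:empty,E:wait,S:car1-GO,W:wait | queues: N=0 E=2 S=1 W=3
Step 2 [NS]: N:empty,E:wait,S:car7-GO,W:wait | queues: N=0 E=2 S=0 W=3
Step 3 [NS]: N:empty,E:wait,S:empty,W:wait | queues: N=0 E=2 S=0 W=3
Step 4 [NS]: N:empty,E:wait,S:empty,W:wait | queues: N=0 E=2 S=0 W=3

N: empty
E: 4 5
S: empty
W: 2 3 6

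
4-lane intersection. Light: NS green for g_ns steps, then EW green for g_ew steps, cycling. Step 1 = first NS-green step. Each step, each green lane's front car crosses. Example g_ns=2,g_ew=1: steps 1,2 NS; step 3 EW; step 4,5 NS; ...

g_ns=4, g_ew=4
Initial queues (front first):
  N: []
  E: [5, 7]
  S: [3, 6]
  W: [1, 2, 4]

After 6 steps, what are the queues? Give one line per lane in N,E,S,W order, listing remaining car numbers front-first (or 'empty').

Step 1 [NS]: N:empty,E:wait,S:car3-GO,W:wait | queues: N=0 E=2 S=1 W=3
Step 2 [NS]: N:empty,E:wait,S:car6-GO,W:wait | queues: N=0 E=2 S=0 W=3
Step 3 [NS]: N:empty,E:wait,S:empty,W:wait | queues: N=0 E=2 S=0 W=3
Step 4 [NS]: N:empty,E:wait,S:empty,W:wait | queues: N=0 E=2 S=0 W=3
Step 5 [EW]: N:wait,E:car5-GO,S:wait,W:car1-GO | queues: N=0 E=1 S=0 W=2
Step 6 [EW]: N:wait,E:car7-GO,S:wait,W:car2-GO | queues: N=0 E=0 S=0 W=1

N: empty
E: empty
S: empty
W: 4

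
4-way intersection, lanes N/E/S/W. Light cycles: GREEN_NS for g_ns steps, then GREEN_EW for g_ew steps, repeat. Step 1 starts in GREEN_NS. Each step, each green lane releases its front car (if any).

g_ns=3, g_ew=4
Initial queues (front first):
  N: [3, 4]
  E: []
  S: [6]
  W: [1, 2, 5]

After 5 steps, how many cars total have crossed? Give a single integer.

Step 1 [NS]: N:car3-GO,E:wait,S:car6-GO,W:wait | queues: N=1 E=0 S=0 W=3
Step 2 [NS]: N:car4-GO,E:wait,S:empty,W:wait | queues: N=0 E=0 S=0 W=3
Step 3 [NS]: N:empty,E:wait,S:empty,W:wait | queues: N=0 E=0 S=0 W=3
Step 4 [EW]: N:wait,E:empty,S:wait,W:car1-GO | queues: N=0 E=0 S=0 W=2
Step 5 [EW]: N:wait,E:empty,S:wait,W:car2-GO | queues: N=0 E=0 S=0 W=1
Cars crossed by step 5: 5

Answer: 5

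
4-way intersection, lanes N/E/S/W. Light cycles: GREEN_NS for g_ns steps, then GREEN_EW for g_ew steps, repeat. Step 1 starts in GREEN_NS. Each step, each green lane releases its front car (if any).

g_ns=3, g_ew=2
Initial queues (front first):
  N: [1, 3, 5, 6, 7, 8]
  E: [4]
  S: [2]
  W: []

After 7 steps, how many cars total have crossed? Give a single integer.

Answer: 7

Derivation:
Step 1 [NS]: N:car1-GO,E:wait,S:car2-GO,W:wait | queues: N=5 E=1 S=0 W=0
Step 2 [NS]: N:car3-GO,E:wait,S:empty,W:wait | queues: N=4 E=1 S=0 W=0
Step 3 [NS]: N:car5-GO,E:wait,S:empty,W:wait | queues: N=3 E=1 S=0 W=0
Step 4 [EW]: N:wait,E:car4-GO,S:wait,W:empty | queues: N=3 E=0 S=0 W=0
Step 5 [EW]: N:wait,E:empty,S:wait,W:empty | queues: N=3 E=0 S=0 W=0
Step 6 [NS]: N:car6-GO,E:wait,S:empty,W:wait | queues: N=2 E=0 S=0 W=0
Step 7 [NS]: N:car7-GO,E:wait,S:empty,W:wait | queues: N=1 E=0 S=0 W=0
Cars crossed by step 7: 7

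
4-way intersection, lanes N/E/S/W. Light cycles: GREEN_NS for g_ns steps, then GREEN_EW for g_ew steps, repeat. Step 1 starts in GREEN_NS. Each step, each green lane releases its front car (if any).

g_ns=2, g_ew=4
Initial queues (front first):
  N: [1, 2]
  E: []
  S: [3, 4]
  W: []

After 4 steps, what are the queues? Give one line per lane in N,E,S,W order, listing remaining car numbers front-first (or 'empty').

Step 1 [NS]: N:car1-GO,E:wait,S:car3-GO,W:wait | queues: N=1 E=0 S=1 W=0
Step 2 [NS]: N:car2-GO,E:wait,S:car4-GO,W:wait | queues: N=0 E=0 S=0 W=0

N: empty
E: empty
S: empty
W: empty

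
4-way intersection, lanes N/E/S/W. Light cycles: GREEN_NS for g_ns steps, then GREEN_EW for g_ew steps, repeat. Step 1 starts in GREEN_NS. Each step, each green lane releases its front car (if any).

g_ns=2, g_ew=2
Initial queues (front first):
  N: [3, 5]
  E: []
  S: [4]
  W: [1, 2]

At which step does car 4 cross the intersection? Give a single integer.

Step 1 [NS]: N:car3-GO,E:wait,S:car4-GO,W:wait | queues: N=1 E=0 S=0 W=2
Step 2 [NS]: N:car5-GO,E:wait,S:empty,W:wait | queues: N=0 E=0 S=0 W=2
Step 3 [EW]: N:wait,E:empty,S:wait,W:car1-GO | queues: N=0 E=0 S=0 W=1
Step 4 [EW]: N:wait,E:empty,S:wait,W:car2-GO | queues: N=0 E=0 S=0 W=0
Car 4 crosses at step 1

1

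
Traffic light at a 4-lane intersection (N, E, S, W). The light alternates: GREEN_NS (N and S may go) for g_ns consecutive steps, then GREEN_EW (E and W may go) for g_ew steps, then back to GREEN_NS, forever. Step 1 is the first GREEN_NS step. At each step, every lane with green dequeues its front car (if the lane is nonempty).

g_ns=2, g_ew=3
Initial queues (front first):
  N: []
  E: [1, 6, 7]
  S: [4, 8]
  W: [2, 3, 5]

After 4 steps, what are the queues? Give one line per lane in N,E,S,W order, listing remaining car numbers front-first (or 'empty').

Step 1 [NS]: N:empty,E:wait,S:car4-GO,W:wait | queues: N=0 E=3 S=1 W=3
Step 2 [NS]: N:empty,E:wait,S:car8-GO,W:wait | queues: N=0 E=3 S=0 W=3
Step 3 [EW]: N:wait,E:car1-GO,S:wait,W:car2-GO | queues: N=0 E=2 S=0 W=2
Step 4 [EW]: N:wait,E:car6-GO,S:wait,W:car3-GO | queues: N=0 E=1 S=0 W=1

N: empty
E: 7
S: empty
W: 5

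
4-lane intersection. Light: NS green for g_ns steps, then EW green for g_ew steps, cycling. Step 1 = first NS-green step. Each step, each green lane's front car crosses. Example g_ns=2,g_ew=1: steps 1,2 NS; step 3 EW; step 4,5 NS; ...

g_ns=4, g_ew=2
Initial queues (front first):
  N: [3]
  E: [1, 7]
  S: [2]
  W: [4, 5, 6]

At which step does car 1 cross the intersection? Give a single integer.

Step 1 [NS]: N:car3-GO,E:wait,S:car2-GO,W:wait | queues: N=0 E=2 S=0 W=3
Step 2 [NS]: N:empty,E:wait,S:empty,W:wait | queues: N=0 E=2 S=0 W=3
Step 3 [NS]: N:empty,E:wait,S:empty,W:wait | queues: N=0 E=2 S=0 W=3
Step 4 [NS]: N:empty,E:wait,S:empty,W:wait | queues: N=0 E=2 S=0 W=3
Step 5 [EW]: N:wait,E:car1-GO,S:wait,W:car4-GO | queues: N=0 E=1 S=0 W=2
Step 6 [EW]: N:wait,E:car7-GO,S:wait,W:car5-GO | queues: N=0 E=0 S=0 W=1
Step 7 [NS]: N:empty,E:wait,S:empty,W:wait | queues: N=0 E=0 S=0 W=1
Step 8 [NS]: N:empty,E:wait,S:empty,W:wait | queues: N=0 E=0 S=0 W=1
Step 9 [NS]: N:empty,E:wait,S:empty,W:wait | queues: N=0 E=0 S=0 W=1
Step 10 [NS]: N:empty,E:wait,S:empty,W:wait | queues: N=0 E=0 S=0 W=1
Step 11 [EW]: N:wait,E:empty,S:wait,W:car6-GO | queues: N=0 E=0 S=0 W=0
Car 1 crosses at step 5

5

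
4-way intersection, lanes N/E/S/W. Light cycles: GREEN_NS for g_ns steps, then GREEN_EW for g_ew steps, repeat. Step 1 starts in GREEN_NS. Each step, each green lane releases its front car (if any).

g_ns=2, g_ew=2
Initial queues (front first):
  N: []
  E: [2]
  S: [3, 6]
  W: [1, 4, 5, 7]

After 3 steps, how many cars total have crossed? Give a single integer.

Step 1 [NS]: N:empty,E:wait,S:car3-GO,W:wait | queues: N=0 E=1 S=1 W=4
Step 2 [NS]: N:empty,E:wait,S:car6-GO,W:wait | queues: N=0 E=1 S=0 W=4
Step 3 [EW]: N:wait,E:car2-GO,S:wait,W:car1-GO | queues: N=0 E=0 S=0 W=3
Cars crossed by step 3: 4

Answer: 4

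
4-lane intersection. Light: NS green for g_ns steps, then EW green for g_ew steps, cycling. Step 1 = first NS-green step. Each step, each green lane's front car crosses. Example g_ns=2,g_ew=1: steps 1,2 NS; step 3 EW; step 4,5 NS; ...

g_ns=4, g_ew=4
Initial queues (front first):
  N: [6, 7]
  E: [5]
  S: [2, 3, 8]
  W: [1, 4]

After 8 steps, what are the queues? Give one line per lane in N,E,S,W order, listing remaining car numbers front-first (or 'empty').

Step 1 [NS]: N:car6-GO,E:wait,S:car2-GO,W:wait | queues: N=1 E=1 S=2 W=2
Step 2 [NS]: N:car7-GO,E:wait,S:car3-GO,W:wait | queues: N=0 E=1 S=1 W=2
Step 3 [NS]: N:empty,E:wait,S:car8-GO,W:wait | queues: N=0 E=1 S=0 W=2
Step 4 [NS]: N:empty,E:wait,S:empty,W:wait | queues: N=0 E=1 S=0 W=2
Step 5 [EW]: N:wait,E:car5-GO,S:wait,W:car1-GO | queues: N=0 E=0 S=0 W=1
Step 6 [EW]: N:wait,E:empty,S:wait,W:car4-GO | queues: N=0 E=0 S=0 W=0

N: empty
E: empty
S: empty
W: empty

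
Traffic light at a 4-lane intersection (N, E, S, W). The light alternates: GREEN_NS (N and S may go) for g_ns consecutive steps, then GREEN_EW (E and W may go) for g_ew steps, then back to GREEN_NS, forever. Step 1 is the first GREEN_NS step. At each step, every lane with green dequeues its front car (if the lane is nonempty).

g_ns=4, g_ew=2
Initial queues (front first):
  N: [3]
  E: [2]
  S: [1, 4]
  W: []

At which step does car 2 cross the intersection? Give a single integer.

Step 1 [NS]: N:car3-GO,E:wait,S:car1-GO,W:wait | queues: N=0 E=1 S=1 W=0
Step 2 [NS]: N:empty,E:wait,S:car4-GO,W:wait | queues: N=0 E=1 S=0 W=0
Step 3 [NS]: N:empty,E:wait,S:empty,W:wait | queues: N=0 E=1 S=0 W=0
Step 4 [NS]: N:empty,E:wait,S:empty,W:wait | queues: N=0 E=1 S=0 W=0
Step 5 [EW]: N:wait,E:car2-GO,S:wait,W:empty | queues: N=0 E=0 S=0 W=0
Car 2 crosses at step 5

5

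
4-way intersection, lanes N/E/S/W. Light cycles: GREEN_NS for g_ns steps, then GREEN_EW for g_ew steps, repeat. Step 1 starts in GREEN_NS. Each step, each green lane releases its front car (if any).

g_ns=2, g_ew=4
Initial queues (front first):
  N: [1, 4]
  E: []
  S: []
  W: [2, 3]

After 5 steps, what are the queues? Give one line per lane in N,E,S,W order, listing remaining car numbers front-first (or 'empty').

Step 1 [NS]: N:car1-GO,E:wait,S:empty,W:wait | queues: N=1 E=0 S=0 W=2
Step 2 [NS]: N:car4-GO,E:wait,S:empty,W:wait | queues: N=0 E=0 S=0 W=2
Step 3 [EW]: N:wait,E:empty,S:wait,W:car2-GO | queues: N=0 E=0 S=0 W=1
Step 4 [EW]: N:wait,E:empty,S:wait,W:car3-GO | queues: N=0 E=0 S=0 W=0

N: empty
E: empty
S: empty
W: empty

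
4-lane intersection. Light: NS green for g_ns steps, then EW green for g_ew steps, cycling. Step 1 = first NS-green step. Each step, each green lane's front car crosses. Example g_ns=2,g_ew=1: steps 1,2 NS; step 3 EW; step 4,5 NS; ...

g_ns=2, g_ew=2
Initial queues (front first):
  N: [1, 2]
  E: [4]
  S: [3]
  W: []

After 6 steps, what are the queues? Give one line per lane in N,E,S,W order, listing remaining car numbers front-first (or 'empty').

Step 1 [NS]: N:car1-GO,E:wait,S:car3-GO,W:wait | queues: N=1 E=1 S=0 W=0
Step 2 [NS]: N:car2-GO,E:wait,S:empty,W:wait | queues: N=0 E=1 S=0 W=0
Step 3 [EW]: N:wait,E:car4-GO,S:wait,W:empty | queues: N=0 E=0 S=0 W=0

N: empty
E: empty
S: empty
W: empty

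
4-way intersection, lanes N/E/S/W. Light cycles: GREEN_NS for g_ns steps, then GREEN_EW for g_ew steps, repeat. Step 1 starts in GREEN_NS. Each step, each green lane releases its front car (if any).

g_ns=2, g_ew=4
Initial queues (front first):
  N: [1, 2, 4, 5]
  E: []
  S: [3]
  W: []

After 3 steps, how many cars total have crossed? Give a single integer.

Step 1 [NS]: N:car1-GO,E:wait,S:car3-GO,W:wait | queues: N=3 E=0 S=0 W=0
Step 2 [NS]: N:car2-GO,E:wait,S:empty,W:wait | queues: N=2 E=0 S=0 W=0
Step 3 [EW]: N:wait,E:empty,S:wait,W:empty | queues: N=2 E=0 S=0 W=0
Cars crossed by step 3: 3

Answer: 3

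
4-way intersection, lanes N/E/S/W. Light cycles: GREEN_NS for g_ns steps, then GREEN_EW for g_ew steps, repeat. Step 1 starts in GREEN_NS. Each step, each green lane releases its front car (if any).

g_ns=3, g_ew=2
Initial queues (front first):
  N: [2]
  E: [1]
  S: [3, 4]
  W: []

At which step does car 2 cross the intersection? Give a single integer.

Step 1 [NS]: N:car2-GO,E:wait,S:car3-GO,W:wait | queues: N=0 E=1 S=1 W=0
Step 2 [NS]: N:empty,E:wait,S:car4-GO,W:wait | queues: N=0 E=1 S=0 W=0
Step 3 [NS]: N:empty,E:wait,S:empty,W:wait | queues: N=0 E=1 S=0 W=0
Step 4 [EW]: N:wait,E:car1-GO,S:wait,W:empty | queues: N=0 E=0 S=0 W=0
Car 2 crosses at step 1

1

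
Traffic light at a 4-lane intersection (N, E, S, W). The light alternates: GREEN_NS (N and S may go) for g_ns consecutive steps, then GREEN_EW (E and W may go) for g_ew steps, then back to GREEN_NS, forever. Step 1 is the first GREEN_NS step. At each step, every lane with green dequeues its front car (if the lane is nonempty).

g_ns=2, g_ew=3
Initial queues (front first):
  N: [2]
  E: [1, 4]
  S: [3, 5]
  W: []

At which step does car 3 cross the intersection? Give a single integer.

Step 1 [NS]: N:car2-GO,E:wait,S:car3-GO,W:wait | queues: N=0 E=2 S=1 W=0
Step 2 [NS]: N:empty,E:wait,S:car5-GO,W:wait | queues: N=0 E=2 S=0 W=0
Step 3 [EW]: N:wait,E:car1-GO,S:wait,W:empty | queues: N=0 E=1 S=0 W=0
Step 4 [EW]: N:wait,E:car4-GO,S:wait,W:empty | queues: N=0 E=0 S=0 W=0
Car 3 crosses at step 1

1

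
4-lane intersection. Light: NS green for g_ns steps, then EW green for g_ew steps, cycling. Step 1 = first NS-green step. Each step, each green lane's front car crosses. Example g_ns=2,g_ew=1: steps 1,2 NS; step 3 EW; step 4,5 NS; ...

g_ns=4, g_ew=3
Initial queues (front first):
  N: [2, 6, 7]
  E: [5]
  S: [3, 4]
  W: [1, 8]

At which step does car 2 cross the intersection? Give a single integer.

Step 1 [NS]: N:car2-GO,E:wait,S:car3-GO,W:wait | queues: N=2 E=1 S=1 W=2
Step 2 [NS]: N:car6-GO,E:wait,S:car4-GO,W:wait | queues: N=1 E=1 S=0 W=2
Step 3 [NS]: N:car7-GO,E:wait,S:empty,W:wait | queues: N=0 E=1 S=0 W=2
Step 4 [NS]: N:empty,E:wait,S:empty,W:wait | queues: N=0 E=1 S=0 W=2
Step 5 [EW]: N:wait,E:car5-GO,S:wait,W:car1-GO | queues: N=0 E=0 S=0 W=1
Step 6 [EW]: N:wait,E:empty,S:wait,W:car8-GO | queues: N=0 E=0 S=0 W=0
Car 2 crosses at step 1

1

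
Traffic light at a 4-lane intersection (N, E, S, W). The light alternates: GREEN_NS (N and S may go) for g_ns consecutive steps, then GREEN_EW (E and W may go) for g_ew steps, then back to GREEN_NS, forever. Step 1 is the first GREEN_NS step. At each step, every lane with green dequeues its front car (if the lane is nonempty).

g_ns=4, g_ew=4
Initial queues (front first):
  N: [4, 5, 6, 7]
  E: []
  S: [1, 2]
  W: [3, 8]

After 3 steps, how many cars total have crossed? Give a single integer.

Step 1 [NS]: N:car4-GO,E:wait,S:car1-GO,W:wait | queues: N=3 E=0 S=1 W=2
Step 2 [NS]: N:car5-GO,E:wait,S:car2-GO,W:wait | queues: N=2 E=0 S=0 W=2
Step 3 [NS]: N:car6-GO,E:wait,S:empty,W:wait | queues: N=1 E=0 S=0 W=2
Cars crossed by step 3: 5

Answer: 5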